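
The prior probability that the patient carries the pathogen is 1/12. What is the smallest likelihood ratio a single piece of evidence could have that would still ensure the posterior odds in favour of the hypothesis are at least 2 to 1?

Prior odds = (1/12)/(11/12) = 1/11.
Target odds = 2.
Required Bayes factor = 2 ÷ (1/11) = 22.

22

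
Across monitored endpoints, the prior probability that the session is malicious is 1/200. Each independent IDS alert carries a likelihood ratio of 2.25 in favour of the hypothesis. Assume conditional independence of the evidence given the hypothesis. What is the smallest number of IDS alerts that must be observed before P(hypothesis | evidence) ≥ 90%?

10

Prior odds = 0.005/0.995 = 1/199.
Likelihood ratio per IDS alert = 2.25.
Target odds: 0.9 ÷ 0.1 = 9.
Need (1/199) × 2.25ⁿ ≥ 9, i.e. 2.25ⁿ ≥ 1791.
2.25⁹ = 387420489/262144 falls short of 1791 but 2.25¹⁰ ≈3325.26 reaches it, so n = 10.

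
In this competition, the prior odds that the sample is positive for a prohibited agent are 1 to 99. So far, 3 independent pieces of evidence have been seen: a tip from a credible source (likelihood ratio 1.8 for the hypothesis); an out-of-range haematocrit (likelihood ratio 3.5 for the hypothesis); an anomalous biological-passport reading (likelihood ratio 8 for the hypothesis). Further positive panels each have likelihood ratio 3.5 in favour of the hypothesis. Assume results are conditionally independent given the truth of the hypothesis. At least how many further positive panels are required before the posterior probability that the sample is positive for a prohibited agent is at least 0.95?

Prior odds = 1/99.
Combined Bayes factor of the evidence already in hand = 1.8 × 3.5 × 8 = 50.4.
Odds after that evidence = (1/99) × 50.4 = 28/55.
Target odds = 0.95/0.05 = 19.
Need 3.5ⁿ ≥ 19 ÷ (28/55) = 1045/28.
3.5² = 12.25 falls short of 1045/28 but 3.5³ = 42.875 reaches it, so n = 3.

3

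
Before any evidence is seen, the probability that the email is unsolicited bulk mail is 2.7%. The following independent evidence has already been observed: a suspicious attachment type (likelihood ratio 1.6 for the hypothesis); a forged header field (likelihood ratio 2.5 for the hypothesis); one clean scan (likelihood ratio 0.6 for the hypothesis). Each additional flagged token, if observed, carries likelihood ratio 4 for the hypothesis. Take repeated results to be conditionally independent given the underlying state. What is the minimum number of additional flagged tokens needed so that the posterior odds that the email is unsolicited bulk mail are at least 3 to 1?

3

Prior odds = 0.027/0.973 = 27/973.
Combined Bayes factor of the evidence already in hand = 1.6 × 2.5 × 0.6 = 2.4.
Odds after that evidence = (27/973) × 2.4 = 324/4865.
Target odds = 3.
Need 4ⁿ ≥ 3 ÷ (324/4865) = 4865/108.
4² = 16 falls short of 4865/108 but 4³ = 64 reaches it, so n = 3.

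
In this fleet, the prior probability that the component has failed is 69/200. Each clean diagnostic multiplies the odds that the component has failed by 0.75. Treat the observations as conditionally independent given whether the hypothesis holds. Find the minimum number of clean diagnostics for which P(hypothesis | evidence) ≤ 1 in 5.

Prior odds: 0.345 ÷ 0.655 = 69/131.
Likelihood ratio per clean diagnostic = 0.75.
Target odds: 0.2 ÷ 0.8 = 0.25.
Need (69/131) × 0.75ⁿ ≤ 0.25, i.e. 0.75ⁿ ≤ 131/276.
0.75² = 0.5625 is still above 131/276 but 0.75³ = 0.421875 is at or below it, so n = 3.

3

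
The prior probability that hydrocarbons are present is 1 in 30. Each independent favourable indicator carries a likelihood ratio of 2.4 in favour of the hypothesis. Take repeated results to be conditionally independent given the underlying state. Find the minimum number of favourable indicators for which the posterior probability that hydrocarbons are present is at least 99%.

Prior odds = (1/30)/(29/30) = 1/29.
Likelihood ratio per favourable indicator = 2.4.
Target posterior odds = 0.99/0.01 = 99.
Need (1/29) × 2.4ⁿ ≥ 99, i.e. 2.4ⁿ ≥ 2871.
2.4⁹ ≈2641.81 falls short of 2871 but 2.4¹⁰ ≈6340.34 reaches it, so n = 10.

10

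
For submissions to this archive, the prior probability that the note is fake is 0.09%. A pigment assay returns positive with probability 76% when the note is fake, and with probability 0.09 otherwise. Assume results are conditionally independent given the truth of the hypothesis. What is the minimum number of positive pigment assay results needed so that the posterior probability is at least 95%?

5

Prior odds: 0.0009 ÷ 0.9991 = 9/9991.
Likelihood ratio of a positive result = 0.76/0.09 = 76/9.
Target posterior odds = 0.95/0.05 = 19.
Need (9/9991) × (76/9)ⁿ ≥ 19, i.e. (76/9)ⁿ ≥ 189829/9.
(76/9)⁴ = 33362176/6561 falls short of 189829/9 but (76/9)⁵ ≈42939.3 reaches it, so n = 5.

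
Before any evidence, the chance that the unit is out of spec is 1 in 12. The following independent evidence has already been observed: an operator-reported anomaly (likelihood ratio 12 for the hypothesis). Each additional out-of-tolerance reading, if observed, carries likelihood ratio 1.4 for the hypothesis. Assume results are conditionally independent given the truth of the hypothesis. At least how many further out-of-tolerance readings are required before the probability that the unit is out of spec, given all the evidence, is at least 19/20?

9

Prior odds = (1/12)/(11/12) = 1/11.
Bayes factor of the evidence already in hand = 12.
Odds after that evidence = (1/11) × 12 = 12/11.
Target odds = 0.95/0.05 = 19.
Need 1.4ⁿ ≥ 19 ÷ (12/11) = 209/12.
1.4⁸ = 5764801/390625 falls short of 209/12 but 1.4⁹ = 40353607/1953125 reaches it, so n = 9.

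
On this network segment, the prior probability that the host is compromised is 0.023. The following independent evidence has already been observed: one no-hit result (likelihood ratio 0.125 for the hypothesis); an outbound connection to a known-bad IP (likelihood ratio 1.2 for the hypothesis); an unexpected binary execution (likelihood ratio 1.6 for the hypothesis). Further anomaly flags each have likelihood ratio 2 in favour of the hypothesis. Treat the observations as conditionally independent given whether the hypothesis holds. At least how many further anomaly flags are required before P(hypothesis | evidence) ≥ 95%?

12

Prior odds = 0.023/0.977 = 23/977.
Combined Bayes factor of the evidence already in hand = 0.125 × 1.2 × 1.6 = 0.24.
Odds after that evidence = (23/977) × 0.24 = 138/24425.
Target odds = 0.95/0.05 = 19.
Need 2ⁿ ≥ 19 ÷ (138/24425) = 464075/138.
2¹¹ = 2048 falls short of 464075/138 but 2¹² = 4096 reaches it, so n = 12.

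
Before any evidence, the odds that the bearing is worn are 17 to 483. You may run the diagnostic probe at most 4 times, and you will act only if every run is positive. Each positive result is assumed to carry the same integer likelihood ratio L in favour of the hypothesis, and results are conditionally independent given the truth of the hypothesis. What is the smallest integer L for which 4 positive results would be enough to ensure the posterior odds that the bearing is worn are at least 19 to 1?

5

Prior odds = 17/483.
Target odds = 19.
Need L⁴ ≥ 19 ÷ (17/483) = 9177/17.
4⁴ = 256 < 9177/17 ≤ 625 = 5⁴, so L = 5.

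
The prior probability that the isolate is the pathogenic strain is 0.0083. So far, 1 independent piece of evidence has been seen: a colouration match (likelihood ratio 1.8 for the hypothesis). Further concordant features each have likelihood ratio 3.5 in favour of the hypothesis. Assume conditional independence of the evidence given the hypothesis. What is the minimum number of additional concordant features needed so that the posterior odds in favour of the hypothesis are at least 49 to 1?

Prior odds = 0.0083/0.9917 = 83/9917.
Bayes factor of the evidence already in hand = 1.8.
Odds after that evidence = (83/9917) × 1.8 = 747/49585.
Target odds = 49.
Need 3.5ⁿ ≥ 49 ÷ (747/49585) = 2429665/747.
3.5⁶ = 1838.265625 falls short of 2429665/747 but 3.5⁷ = 823543/128 reaches it, so n = 7.

7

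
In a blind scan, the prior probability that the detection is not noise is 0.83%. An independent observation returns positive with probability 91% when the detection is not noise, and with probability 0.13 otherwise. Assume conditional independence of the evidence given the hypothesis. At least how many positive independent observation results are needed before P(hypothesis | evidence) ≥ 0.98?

5

Prior odds = 0.0083/0.9917 = 83/9917.
Likelihood ratio of a positive result = 0.91/0.13 = 7.
Target odds: 0.98 ÷ 0.02 = 49.
Need (83/9917) × 7ⁿ ≥ 49, i.e. 7ⁿ ≥ 485933/83.
7⁴ = 2401 falls short of 485933/83 but 7⁵ = 16807 reaches it, so n = 5.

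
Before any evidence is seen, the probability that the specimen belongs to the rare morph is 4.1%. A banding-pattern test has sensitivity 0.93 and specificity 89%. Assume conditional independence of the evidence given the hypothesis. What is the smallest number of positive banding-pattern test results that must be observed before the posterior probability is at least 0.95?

3

Prior odds = 0.041/0.959 = 41/959.
False-positive rate = 1 − 0.89 = 0.11; likelihood ratio of a positive = 0.93/0.11 = 93/11.
Target odds: 0.95 ÷ 0.05 = 19.
Require (93/11)ⁿ ≥ 19 ÷ (41/959) = 18221/41.
(93/11)² = 8649/121 falls short of 18221/41 but (93/11)³ = 804357/1331 reaches it, so n = 3.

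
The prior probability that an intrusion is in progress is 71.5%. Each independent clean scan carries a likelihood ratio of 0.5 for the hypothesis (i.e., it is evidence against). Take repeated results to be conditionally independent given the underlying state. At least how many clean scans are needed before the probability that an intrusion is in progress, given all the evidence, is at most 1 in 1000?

Prior odds: 0.715 ÷ 0.285 = 143/57.
Likelihood ratio per clean scan = 0.5.
Target odds: 0.001 ÷ 0.999 = 1/999.
Need (143/57) × 0.5ⁿ ≤ 1/999, i.e. 0.5ⁿ ≤ 19/47619.
0.5¹¹ = 1/2048 is still above 19/47619 but 0.5¹² = 1/4096 is at or below it, so n = 12.

12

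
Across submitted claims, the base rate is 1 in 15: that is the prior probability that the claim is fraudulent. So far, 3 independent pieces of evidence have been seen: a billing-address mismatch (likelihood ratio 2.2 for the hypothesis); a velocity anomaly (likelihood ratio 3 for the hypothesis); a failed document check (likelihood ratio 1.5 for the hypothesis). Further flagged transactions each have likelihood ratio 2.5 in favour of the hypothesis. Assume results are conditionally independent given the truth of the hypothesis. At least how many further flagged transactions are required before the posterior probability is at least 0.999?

8

Prior odds = (1/15)/(14/15) = 1/14.
Combined Bayes factor of the evidence already in hand = 2.2 × 3 × 1.5 = 9.9.
Odds after that evidence = (1/14) × 9.9 = 99/140.
Target odds = 0.999/0.001 = 999.
Need 2.5ⁿ ≥ 999 ÷ (99/140) = 15540/11.
2.5⁷ = 610.3515625 falls short of 15540/11 but 2.5⁸ = 390625/256 reaches it, so n = 8.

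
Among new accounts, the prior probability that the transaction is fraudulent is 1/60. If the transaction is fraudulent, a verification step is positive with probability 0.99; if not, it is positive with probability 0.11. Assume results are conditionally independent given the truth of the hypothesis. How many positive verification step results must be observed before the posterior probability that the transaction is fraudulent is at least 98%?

Prior odds = (1/60)/(59/60) = 1/59.
Likelihood ratio of a positive = 0.99/0.11 = 9.
Target odds: 0.98 ÷ 0.02 = 49.
Need (1/59) × 9ⁿ ≥ 49, i.e. 9ⁿ ≥ 2891.
9³ = 729 falls short of 2891 but 9⁴ = 6561 reaches it, so n = 4.

4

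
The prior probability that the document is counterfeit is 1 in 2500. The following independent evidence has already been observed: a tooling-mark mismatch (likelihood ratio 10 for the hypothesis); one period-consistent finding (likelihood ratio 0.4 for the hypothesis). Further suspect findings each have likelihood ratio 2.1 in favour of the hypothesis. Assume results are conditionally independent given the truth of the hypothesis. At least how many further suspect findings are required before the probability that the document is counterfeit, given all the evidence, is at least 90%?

12

Prior odds = 0.0004/0.9996 = 1/2499.
Combined Bayes factor of the evidence already in hand = 10 × 0.4 = 4.
Odds after that evidence = (1/2499) × 4 = 4/2499.
Target odds = 0.9/0.1 = 9.
Need 2.1ⁿ ≥ 9 ÷ (4/2499) = 5622.75.
2.1¹¹ ≈3502.78 falls short of 5622.75 but 2.1¹² ≈7355.83 reaches it, so n = 12.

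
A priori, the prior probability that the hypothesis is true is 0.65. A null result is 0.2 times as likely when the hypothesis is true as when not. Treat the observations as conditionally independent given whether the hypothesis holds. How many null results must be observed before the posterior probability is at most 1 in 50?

3

Prior odds = 0.65/0.35 = 13/7.
Likelihood ratio per null result = 0.2.
Target odds: 0.02 ÷ 0.98 = 1/49.
Require 0.2ⁿ ≤ 1/49 ÷ (13/7) = 1/91.
0.2² = 0.04 is still above 1/91 but 0.2³ = 0.008 is at or below it, so n = 3.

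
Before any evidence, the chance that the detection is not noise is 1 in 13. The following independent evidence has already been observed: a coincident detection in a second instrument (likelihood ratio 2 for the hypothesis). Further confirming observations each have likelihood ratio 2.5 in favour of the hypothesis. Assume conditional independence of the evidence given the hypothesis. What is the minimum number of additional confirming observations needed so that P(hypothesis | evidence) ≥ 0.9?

5

Prior odds = (1/13)/(12/13) = 1/12.
Bayes factor of the evidence already in hand = 2.
Odds after that evidence = (1/12) × 2 = 1/6.
Target odds = 0.9/0.1 = 9.
Need 2.5ⁿ ≥ 9 ÷ (1/6) = 54.
2.5⁴ = 39.0625 falls short of 54 but 2.5⁵ = 97.65625 reaches it, so n = 5.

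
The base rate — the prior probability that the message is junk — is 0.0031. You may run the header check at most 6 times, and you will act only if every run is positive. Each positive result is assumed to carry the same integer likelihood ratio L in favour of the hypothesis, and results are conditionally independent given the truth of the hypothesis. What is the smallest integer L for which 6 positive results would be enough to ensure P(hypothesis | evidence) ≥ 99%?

6

Prior odds = 0.0031/0.9969 = 31/9969.
Target odds = 0.99/0.01 = 99.
Need L⁶ ≥ 99 ÷ (31/9969) = 986931/31.
5⁶ = 15625 < 986931/31 ≤ 46656 = 6⁶, so L = 6.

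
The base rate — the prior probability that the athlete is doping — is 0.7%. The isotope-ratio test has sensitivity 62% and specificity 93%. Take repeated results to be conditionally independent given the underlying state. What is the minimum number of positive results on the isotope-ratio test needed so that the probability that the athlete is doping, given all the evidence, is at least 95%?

Prior odds = 0.007/0.993 = 7/993.
False-positive rate = 1 − 0.93 = 0.07; likelihood ratio of a positive = 0.62/0.07 = 62/7.
Target odds: 0.95 ÷ 0.05 = 19.
Require (62/7)ⁿ ≥ 19 ÷ (7/993) = 18867/7.
(62/7)³ = 238328/343 falls short of 18867/7 but (62/7)⁴ = 14776336/2401 reaches it, so n = 4.

4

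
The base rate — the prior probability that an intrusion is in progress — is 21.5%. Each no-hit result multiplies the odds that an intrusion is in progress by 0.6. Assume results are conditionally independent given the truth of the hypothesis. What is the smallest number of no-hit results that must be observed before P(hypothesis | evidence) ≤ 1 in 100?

7

Prior odds = 0.215/0.785 = 43/157.
Likelihood ratio per no-hit result = 0.6.
Target posterior odds = 0.01/0.99 = 1/99.
Require 0.6ⁿ ≤ 1/99 ÷ (43/157) = 157/4257.
0.6⁶ = 729/15625 is still above 157/4257 but 0.6⁷ = 2187/78125 is at or below it, so n = 7.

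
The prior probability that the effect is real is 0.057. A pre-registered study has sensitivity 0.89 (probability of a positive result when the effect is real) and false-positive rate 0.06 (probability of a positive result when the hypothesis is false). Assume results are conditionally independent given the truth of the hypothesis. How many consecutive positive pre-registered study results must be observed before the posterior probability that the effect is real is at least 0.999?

Prior odds: 0.057 ÷ 0.943 = 57/943.
Likelihood ratio of a positive result = 0.89/0.06 = 89/6.
Target odds: 0.999 ÷ 0.001 = 999.
Require (89/6)ⁿ ≥ 999 ÷ (57/943) = 314019/19.
(89/6)³ = 704969/216 falls short of 314019/19 but (89/6)⁴ = 62742241/1296 reaches it, so n = 4.

4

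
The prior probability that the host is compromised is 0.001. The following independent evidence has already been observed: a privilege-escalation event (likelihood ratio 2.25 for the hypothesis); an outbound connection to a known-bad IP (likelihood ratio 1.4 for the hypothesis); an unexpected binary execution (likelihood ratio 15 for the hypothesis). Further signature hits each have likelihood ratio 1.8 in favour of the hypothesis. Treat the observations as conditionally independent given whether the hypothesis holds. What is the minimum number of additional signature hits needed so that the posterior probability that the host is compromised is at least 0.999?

17

Prior odds = 0.001/0.999 = 1/999.
Combined Bayes factor of the evidence already in hand = 2.25 × 1.4 × 15 = 47.25.
Odds after that evidence = (1/999) × 47.25 = 7/148.
Target odds = 0.999/0.001 = 999.
Need 1.8ⁿ ≥ 999 ÷ (7/148) = 147852/7.
1.8¹⁶ ≈12144 falls short of 147852/7 but 1.8¹⁷ ≈21859.1 reaches it, so n = 17.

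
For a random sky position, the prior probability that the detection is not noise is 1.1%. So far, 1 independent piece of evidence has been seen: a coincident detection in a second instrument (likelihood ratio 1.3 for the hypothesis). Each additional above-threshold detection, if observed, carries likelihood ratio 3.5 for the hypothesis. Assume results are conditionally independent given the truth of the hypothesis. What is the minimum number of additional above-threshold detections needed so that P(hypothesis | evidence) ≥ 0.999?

9

Prior odds = 0.011/0.989 = 11/989.
Bayes factor of the evidence already in hand = 1.3.
Odds after that evidence = (11/989) × 1.3 = 143/9890.
Target odds = 0.999/0.001 = 999.
Need 3.5ⁿ ≥ 999 ÷ (143/9890) = 9880110/143.
3.5⁸ = 5764801/256 falls short of 9880110/143 but 3.5⁹ = 40353607/512 reaches it, so n = 9.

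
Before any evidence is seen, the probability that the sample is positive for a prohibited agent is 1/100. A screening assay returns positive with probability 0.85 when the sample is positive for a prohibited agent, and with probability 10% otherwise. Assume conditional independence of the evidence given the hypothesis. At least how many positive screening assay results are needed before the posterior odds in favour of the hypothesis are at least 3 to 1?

Prior odds = 0.01/0.99 = 1/99.
Likelihood ratio of a positive result = 0.85/0.1 = 8.5.
Target odds = 3.
Require 8.5ⁿ ≥ 3 ÷ (1/99) = 297.
8.5² = 72.25 falls short of 297 but 8.5³ = 614.125 reaches it, so n = 3.

3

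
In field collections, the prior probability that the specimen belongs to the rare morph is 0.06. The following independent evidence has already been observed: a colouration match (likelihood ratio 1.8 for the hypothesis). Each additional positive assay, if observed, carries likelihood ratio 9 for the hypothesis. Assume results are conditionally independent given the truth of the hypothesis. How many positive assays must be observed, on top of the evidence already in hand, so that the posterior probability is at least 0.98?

3

Prior odds = 0.06/0.94 = 3/47.
Bayes factor of the evidence already in hand = 1.8.
Odds after that evidence = (3/47) × 1.8 = 27/235.
Target odds = 0.98/0.02 = 49.
Need 9ⁿ ≥ 49 ÷ (27/235) = 11515/27.
9² = 81 falls short of 11515/27 but 9³ = 729 reaches it, so n = 3.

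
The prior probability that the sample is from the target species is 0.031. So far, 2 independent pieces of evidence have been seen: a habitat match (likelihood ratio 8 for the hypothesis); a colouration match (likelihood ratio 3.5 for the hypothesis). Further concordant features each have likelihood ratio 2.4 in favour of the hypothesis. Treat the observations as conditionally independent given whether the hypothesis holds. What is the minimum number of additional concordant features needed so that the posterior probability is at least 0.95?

4

Prior odds = 0.031/0.969 = 31/969.
Combined Bayes factor of the evidence already in hand = 8 × 3.5 = 28.
Odds after that evidence = (31/969) × 28 = 868/969.
Target odds = 0.95/0.05 = 19.
Need 2.4ⁿ ≥ 19 ÷ (868/969) = 18411/868.
2.4³ = 13.824 falls short of 18411/868 but 2.4⁴ = 33.1776 reaches it, so n = 4.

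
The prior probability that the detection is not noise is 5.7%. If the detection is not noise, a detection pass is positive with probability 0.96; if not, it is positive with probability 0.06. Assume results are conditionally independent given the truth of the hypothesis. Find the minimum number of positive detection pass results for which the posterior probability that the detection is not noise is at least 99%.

Prior odds: 0.057 ÷ 0.943 = 57/943.
Likelihood ratio of a positive = 0.96/0.06 = 16.
Target posterior odds = 0.99/0.01 = 99.
Need (57/943) × 16ⁿ ≥ 99, i.e. 16ⁿ ≥ 31119/19.
16² = 256 falls short of 31119/19 but 16³ = 4096 reaches it, so n = 3.

3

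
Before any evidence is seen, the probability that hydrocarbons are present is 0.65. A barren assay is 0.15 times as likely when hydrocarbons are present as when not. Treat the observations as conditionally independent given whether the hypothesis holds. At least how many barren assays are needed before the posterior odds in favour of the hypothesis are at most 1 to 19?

2

Prior odds = 0.65/0.35 = 13/7.
Likelihood ratio per barren assay = 0.15.
Target odds = 1/19.
Need (13/7) × 0.15ⁿ ≤ 1/19, i.e. 0.15ⁿ ≤ 7/247.
0.15¹ = 0.15 is still above 7/247 but 0.15² = 0.0225 is at or below it, so n = 2.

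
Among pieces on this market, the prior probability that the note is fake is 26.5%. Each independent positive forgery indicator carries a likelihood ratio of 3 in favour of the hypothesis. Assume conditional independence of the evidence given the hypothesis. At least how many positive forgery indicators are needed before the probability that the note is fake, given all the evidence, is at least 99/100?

Prior odds: 0.265 ÷ 0.735 = 53/147.
Likelihood ratio per positive forgery indicator = 3.
Target posterior odds = 0.99/0.01 = 99.
Require 3ⁿ ≥ 99 ÷ (53/147) = 14553/53.
3⁵ = 243 falls short of 14553/53 but 3⁶ = 729 reaches it, so n = 6.

6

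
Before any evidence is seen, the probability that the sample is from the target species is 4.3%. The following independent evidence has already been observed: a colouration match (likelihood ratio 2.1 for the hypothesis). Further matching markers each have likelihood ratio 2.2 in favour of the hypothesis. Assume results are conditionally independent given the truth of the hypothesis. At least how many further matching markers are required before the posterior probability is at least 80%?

Prior odds = 0.043/0.957 = 43/957.
Bayes factor of the evidence already in hand = 2.1.
Odds after that evidence = (43/957) × 2.1 = 301/3190.
Target odds = 0.8/0.2 = 4.
Need 2.2ⁿ ≥ 4 ÷ (301/3190) = 12760/301.
2.2⁴ = 23.4256 falls short of 12760/301 but 2.2⁵ = 51.53632 reaches it, so n = 5.

5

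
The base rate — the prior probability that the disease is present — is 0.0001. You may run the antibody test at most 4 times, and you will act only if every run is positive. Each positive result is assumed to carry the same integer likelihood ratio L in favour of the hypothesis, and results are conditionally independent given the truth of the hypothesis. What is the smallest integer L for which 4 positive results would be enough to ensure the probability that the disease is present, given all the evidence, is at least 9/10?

Prior odds = 0.0001/0.9999 = 1/9999.
Target odds = 0.9/0.1 = 9.
Need L⁴ ≥ 9 ÷ (1/9999) = 89991.
17⁴ = 83521 < 89991 ≤ 104976 = 18⁴, so L = 18.

18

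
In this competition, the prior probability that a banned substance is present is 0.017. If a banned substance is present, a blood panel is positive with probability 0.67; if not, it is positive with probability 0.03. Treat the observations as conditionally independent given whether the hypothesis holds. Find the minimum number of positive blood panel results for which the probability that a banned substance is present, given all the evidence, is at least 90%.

Prior odds = 0.017/0.983 = 17/983.
Likelihood ratio of a positive = 0.67/0.03 = 67/3.
Target odds: 0.9 ÷ 0.1 = 9.
Need (17/983) × (67/3)ⁿ ≥ 9, i.e. (67/3)ⁿ ≥ 8847/17.
(67/3)² = 4489/9 falls short of 8847/17 but (67/3)³ = 300763/27 reaches it, so n = 3.

3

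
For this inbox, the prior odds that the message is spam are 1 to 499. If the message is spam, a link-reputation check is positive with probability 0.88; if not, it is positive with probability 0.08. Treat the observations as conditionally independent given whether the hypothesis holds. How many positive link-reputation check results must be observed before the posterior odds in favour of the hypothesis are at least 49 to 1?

Prior odds = 1/499.
Likelihood ratio of a positive = 0.88/0.08 = 11.
Target odds = 49.
Require 11ⁿ ≥ 49 ÷ (1/499) = 24451.
11⁴ = 14641 falls short of 24451 but 11⁵ = 161051 reaches it, so n = 5.

5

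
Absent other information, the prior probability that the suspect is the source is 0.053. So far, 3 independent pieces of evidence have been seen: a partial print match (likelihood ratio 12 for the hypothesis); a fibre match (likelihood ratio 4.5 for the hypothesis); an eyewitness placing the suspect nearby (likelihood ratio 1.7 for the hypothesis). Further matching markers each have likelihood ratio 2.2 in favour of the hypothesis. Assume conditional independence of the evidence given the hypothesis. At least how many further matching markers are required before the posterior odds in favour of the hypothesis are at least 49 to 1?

3

Prior odds = 0.053/0.947 = 53/947.
Combined Bayes factor of the evidence already in hand = 12 × 4.5 × 1.7 = 91.8.
Odds after that evidence = (53/947) × 91.8 = 24327/4735.
Target odds = 49.
Need 2.2ⁿ ≥ 49 ÷ (24327/4735) = 232015/24327.
2.2² = 4.84 falls short of 232015/24327 but 2.2³ = 10.648 reaches it, so n = 3.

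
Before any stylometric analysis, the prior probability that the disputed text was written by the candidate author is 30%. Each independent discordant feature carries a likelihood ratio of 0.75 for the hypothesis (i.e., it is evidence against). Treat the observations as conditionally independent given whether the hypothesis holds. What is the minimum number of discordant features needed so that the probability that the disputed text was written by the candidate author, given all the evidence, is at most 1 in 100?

Prior odds: 0.3 ÷ 0.7 = 3/7.
Likelihood ratio per discordant feature = 0.75.
Target odds: 0.01 ÷ 0.99 = 1/99.
Require 0.75ⁿ ≤ 1/99 ÷ (3/7) = 7/297.
0.75¹³ = 1594323/67108864 is still above 7/297 but 0.75¹⁴ = 4782969/268435456 is at or below it, so n = 14.

14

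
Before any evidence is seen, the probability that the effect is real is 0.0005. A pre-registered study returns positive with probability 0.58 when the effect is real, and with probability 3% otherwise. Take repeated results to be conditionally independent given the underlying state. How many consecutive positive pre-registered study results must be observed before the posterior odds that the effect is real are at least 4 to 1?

4

Prior odds: 0.0005 ÷ 0.9995 = 1/1999.
Likelihood ratio of a positive result = 0.58/0.03 = 58/3.
Target odds = 4.
Need (1/1999) × (58/3)ⁿ ≥ 4, i.e. (58/3)ⁿ ≥ 7996.
(58/3)³ = 195112/27 falls short of 7996 but (58/3)⁴ = 11316496/81 reaches it, so n = 4.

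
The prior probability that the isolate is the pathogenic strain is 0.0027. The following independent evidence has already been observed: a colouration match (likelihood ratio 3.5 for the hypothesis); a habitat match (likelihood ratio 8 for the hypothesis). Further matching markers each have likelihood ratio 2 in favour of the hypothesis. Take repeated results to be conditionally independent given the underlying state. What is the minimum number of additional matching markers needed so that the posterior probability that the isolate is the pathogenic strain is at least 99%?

11

Prior odds = 0.0027/0.9973 = 27/9973.
Combined Bayes factor of the evidence already in hand = 3.5 × 8 = 28.
Odds after that evidence = (27/9973) × 28 = 756/9973.
Target odds = 0.99/0.01 = 99.
Need 2ⁿ ≥ 99 ÷ (756/9973) = 109703/84.
2¹⁰ = 1024 falls short of 109703/84 but 2¹¹ = 2048 reaches it, so n = 11.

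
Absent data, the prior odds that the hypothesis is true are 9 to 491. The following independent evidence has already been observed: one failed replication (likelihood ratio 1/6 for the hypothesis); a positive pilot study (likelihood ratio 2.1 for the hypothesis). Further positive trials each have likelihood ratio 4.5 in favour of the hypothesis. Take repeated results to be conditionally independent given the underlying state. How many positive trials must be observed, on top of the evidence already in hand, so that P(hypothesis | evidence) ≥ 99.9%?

8

Prior odds = 9/491.
Combined Bayes factor of the evidence already in hand = (1/6) × 2.1 = 0.35.
Odds after that evidence = (9/491) × 0.35 = 63/9820.
Target odds = 0.999/0.001 = 999.
Need 4.5ⁿ ≥ 999 ÷ (63/9820) = 1090020/7.
4.5⁷ = 4782969/128 falls short of 1090020/7 but 4.5⁸ = 43046721/256 reaches it, so n = 8.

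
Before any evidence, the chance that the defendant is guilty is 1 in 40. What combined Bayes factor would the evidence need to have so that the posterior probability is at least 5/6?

195

Prior odds = 0.025/0.975 = 1/39.
Target odds = (5/6)/(1/6) = 5.
Required Bayes factor = 5 ÷ (1/39) = 195.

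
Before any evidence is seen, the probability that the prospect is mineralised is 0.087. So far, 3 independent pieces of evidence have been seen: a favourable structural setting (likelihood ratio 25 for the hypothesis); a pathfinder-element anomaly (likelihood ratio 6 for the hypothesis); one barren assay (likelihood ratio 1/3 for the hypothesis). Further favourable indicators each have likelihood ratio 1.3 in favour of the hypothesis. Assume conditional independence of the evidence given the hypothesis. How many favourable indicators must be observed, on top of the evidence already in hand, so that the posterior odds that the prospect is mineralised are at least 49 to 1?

9

Prior odds = 0.087/0.913 = 87/913.
Combined Bayes factor of the evidence already in hand = 25 × 6 × (1/3) = 50.
Odds after that evidence = (87/913) × 50 = 4350/913.
Target odds = 49.
Need 1.3ⁿ ≥ 49 ÷ (4350/913) = 44737/4350.
1.3⁸ = 815730721/100000000 falls short of 44737/4350 but 1.3⁹ ≈10.6045 reaches it, so n = 9.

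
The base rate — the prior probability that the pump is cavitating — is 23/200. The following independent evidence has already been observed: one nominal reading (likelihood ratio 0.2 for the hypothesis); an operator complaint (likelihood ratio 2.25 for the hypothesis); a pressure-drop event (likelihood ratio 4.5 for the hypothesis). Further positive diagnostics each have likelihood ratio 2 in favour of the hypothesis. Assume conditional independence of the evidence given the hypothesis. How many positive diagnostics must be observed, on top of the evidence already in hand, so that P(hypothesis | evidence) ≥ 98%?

8

Prior odds = 0.115/0.885 = 23/177.
Combined Bayes factor of the evidence already in hand = 0.2 × 2.25 × 4.5 = 2.025.
Odds after that evidence = (23/177) × 2.025 = 621/2360.
Target odds = 0.98/0.02 = 49.
Need 2ⁿ ≥ 49 ÷ (621/2360) = 115640/621.
2⁷ = 128 falls short of 115640/621 but 2⁸ = 256 reaches it, so n = 8.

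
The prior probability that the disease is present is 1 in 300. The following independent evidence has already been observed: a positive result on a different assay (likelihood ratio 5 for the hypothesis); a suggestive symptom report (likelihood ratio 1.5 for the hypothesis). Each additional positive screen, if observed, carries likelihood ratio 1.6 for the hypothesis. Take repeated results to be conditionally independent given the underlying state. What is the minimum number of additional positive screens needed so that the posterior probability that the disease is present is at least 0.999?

Prior odds = (1/300)/(299/300) = 1/299.
Combined Bayes factor of the evidence already in hand = 5 × 1.5 = 7.5.
Odds after that evidence = (1/299) × 7.5 = 15/598.
Target odds = 0.999/0.001 = 999.
Need 1.6ⁿ ≥ 999 ÷ (15/598) = 39826.8.
1.6²² ≈30948.5 falls short of 39826.8 but 1.6²³ ≈49517.6 reaches it, so n = 23.

23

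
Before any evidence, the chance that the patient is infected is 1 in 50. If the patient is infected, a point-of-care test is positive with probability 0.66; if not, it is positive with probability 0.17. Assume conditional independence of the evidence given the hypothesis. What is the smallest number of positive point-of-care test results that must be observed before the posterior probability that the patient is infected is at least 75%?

4

Prior odds: 0.02 ÷ 0.98 = 1/49.
Likelihood ratio of a positive = 0.66/0.17 = 66/17.
Target posterior odds = 0.75/0.25 = 3.
Need (1/49) × (66/17)ⁿ ≥ 3, i.e. (66/17)ⁿ ≥ 147.
(66/17)³ = 287496/4913 falls short of 147 but (66/17)⁴ = 18974736/83521 reaches it, so n = 4.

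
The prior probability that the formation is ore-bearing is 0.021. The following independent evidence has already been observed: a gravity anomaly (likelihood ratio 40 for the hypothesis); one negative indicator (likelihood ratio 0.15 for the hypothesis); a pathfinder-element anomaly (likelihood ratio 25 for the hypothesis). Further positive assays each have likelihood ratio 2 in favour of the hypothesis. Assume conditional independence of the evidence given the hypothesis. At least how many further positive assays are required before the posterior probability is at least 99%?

5

Prior odds = 0.021/0.979 = 21/979.
Combined Bayes factor of the evidence already in hand = 40 × 0.15 × 25 = 150.
Odds after that evidence = (21/979) × 150 = 3150/979.
Target odds = 0.99/0.01 = 99.
Need 2ⁿ ≥ 99 ÷ (3150/979) = 10769/350.
2⁴ = 16 falls short of 10769/350 but 2⁵ = 32 reaches it, so n = 5.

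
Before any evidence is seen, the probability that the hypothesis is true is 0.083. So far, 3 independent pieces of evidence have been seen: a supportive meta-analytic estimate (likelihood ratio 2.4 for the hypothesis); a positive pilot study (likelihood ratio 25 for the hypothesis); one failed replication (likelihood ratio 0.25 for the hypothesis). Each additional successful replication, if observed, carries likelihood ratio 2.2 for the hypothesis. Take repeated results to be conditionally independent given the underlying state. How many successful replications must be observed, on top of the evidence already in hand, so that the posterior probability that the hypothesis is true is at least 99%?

Prior odds = 0.083/0.917 = 83/917.
Combined Bayes factor of the evidence already in hand = 2.4 × 25 × 0.25 = 15.
Odds after that evidence = (83/917) × 15 = 1245/917.
Target odds = 0.99/0.01 = 99.
Need 2.2ⁿ ≥ 99 ÷ (1245/917) = 30261/415.
2.2⁵ = 51.53632 falls short of 30261/415 but 2.2⁶ = 1771561/15625 reaches it, so n = 6.

6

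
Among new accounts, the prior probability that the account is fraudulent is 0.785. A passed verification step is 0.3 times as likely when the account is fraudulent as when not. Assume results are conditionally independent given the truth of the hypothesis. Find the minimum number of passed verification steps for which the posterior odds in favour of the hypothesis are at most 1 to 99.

5

Prior odds = 0.785/0.215 = 157/43.
Likelihood ratio per passed verification step = 0.3.
Target odds = 1/99.
Need (157/43) × 0.3ⁿ ≤ 1/99, i.e. 0.3ⁿ ≤ 43/15543.
0.3⁴ = 0.0081 is still above 43/15543 but 0.3⁵ = 243/100000 is at or below it, so n = 5.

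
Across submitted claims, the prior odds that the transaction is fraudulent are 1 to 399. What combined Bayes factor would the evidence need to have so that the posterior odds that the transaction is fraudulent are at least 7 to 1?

Prior odds = 1/399.
Target odds = 7.
Required Bayes factor = 7 ÷ (1/399) = 2793.

2793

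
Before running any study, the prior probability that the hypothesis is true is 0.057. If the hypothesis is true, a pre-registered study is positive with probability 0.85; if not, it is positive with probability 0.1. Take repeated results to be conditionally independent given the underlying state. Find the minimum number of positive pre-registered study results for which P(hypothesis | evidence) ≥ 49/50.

4

Prior odds: 0.057 ÷ 0.943 = 57/943.
Likelihood ratio of a positive = 0.85/0.1 = 8.5.
Target posterior odds = 0.98/0.02 = 49.
Require 8.5ⁿ ≥ 49 ÷ (57/943) = 46207/57.
8.5³ = 614.125 falls short of 46207/57 but 8.5⁴ = 5220.0625 reaches it, so n = 4.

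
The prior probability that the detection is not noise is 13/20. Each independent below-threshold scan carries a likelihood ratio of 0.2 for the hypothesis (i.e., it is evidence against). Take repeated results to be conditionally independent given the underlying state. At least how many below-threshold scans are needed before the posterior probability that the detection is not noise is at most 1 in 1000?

5

Prior odds = 0.65/0.35 = 13/7.
Likelihood ratio per below-threshold scan = 0.2.
Target odds: 0.001 ÷ 0.999 = 1/999.
Need (13/7) × 0.2ⁿ ≤ 1/999, i.e. 0.2ⁿ ≤ 7/12987.
0.2⁴ = 0.0016 is still above 7/12987 but 0.2⁵ = 0.00032 is at or below it, so n = 5.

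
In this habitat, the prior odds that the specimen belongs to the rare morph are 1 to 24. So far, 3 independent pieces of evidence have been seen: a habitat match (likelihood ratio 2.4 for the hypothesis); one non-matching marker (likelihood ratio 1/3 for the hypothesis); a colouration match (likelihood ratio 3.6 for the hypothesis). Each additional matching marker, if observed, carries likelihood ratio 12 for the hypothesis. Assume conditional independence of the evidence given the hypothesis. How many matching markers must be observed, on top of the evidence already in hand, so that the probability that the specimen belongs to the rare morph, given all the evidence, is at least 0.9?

2

Prior odds = 1/24.
Combined Bayes factor of the evidence already in hand = 2.4 × (1/3) × 3.6 = 2.88.
Odds after that evidence = (1/24) × 2.88 = 0.12.
Target odds = 0.9/0.1 = 9.
Need 12ⁿ ≥ 9 ÷ 0.12 = 75.
12¹ = 12 falls short of 75 but 12² = 144 reaches it, so n = 2.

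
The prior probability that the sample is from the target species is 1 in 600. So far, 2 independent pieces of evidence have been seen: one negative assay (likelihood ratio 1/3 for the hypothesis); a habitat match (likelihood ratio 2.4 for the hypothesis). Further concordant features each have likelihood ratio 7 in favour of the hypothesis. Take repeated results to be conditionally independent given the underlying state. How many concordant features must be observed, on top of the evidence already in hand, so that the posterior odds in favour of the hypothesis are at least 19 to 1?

5

Prior odds = (1/600)/(599/600) = 1/599.
Combined Bayes factor of the evidence already in hand = (1/3) × 2.4 = 0.8.
Odds after that evidence = (1/599) × 0.8 = 4/2995.
Target odds = 19.
Need 7ⁿ ≥ 19 ÷ (4/2995) = 14226.25.
7⁴ = 2401 falls short of 14226.25 but 7⁵ = 16807 reaches it, so n = 5.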